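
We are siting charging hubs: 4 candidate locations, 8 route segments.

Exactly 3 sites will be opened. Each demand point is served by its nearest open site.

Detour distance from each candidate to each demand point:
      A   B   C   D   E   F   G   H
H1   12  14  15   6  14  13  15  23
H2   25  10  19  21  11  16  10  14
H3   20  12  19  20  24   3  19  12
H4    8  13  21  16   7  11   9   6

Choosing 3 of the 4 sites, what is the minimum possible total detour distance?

66

Open {H1, H3, H4}.
  A→H4 8, B→H3 12, C→H1 15, D→H1 6, E→H4 7, F→H3 3, G→H4 9, H→H4 6  ⇒ total 66.
Compare {H1, H2, H4}: total 72.
Compare {H2, H3, H4}: total 78.
No size-3 selection does better; minimum is 66.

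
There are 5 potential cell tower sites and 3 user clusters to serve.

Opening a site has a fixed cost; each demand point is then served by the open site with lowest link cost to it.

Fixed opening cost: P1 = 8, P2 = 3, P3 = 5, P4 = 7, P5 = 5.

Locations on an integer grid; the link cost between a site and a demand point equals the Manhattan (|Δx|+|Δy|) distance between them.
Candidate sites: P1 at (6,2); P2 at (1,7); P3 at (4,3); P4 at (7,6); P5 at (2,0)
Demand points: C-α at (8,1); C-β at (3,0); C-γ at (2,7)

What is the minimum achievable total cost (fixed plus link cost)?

Open {P2, P5}: assign each demand point to its cheapest open site.
  C-α→P5 7, C-β→P5 1, C-γ→P2 1
  link cost 9, fixed 8 → total 17.
Compare {P2, P3}: link cost 11 + fixed 8 = 19.
Compare {P5}: link cost 15 + fixed 5 = 20.
Compare {P1, P2}: link cost 9 + fixed 11 = 20.
All other subsets cost ≥ 19. Minimum total cost: 17.

17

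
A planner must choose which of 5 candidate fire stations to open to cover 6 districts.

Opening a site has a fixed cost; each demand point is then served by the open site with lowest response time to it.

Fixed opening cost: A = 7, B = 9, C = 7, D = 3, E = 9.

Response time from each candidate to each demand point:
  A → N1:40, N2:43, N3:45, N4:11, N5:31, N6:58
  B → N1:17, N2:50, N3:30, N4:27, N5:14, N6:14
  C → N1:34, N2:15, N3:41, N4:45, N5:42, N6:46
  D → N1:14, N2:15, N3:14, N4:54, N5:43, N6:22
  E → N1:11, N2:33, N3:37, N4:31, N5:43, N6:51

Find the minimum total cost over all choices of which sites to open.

Open {A, B, D}: assign each demand point to its cheapest open site.
  N1→D 14, N2→D 15, N3→D 14, N4→A 11, N5→B 14, N6→B 14
  response time 82, fixed 19 → total 101.
Compare {A, B, D, E}: response time 79 + fixed 28 = 107.
Compare {A, B, C, D}: response time 82 + fixed 26 = 108.
Compare {B, D}: response time 98 + fixed 12 = 110.
All other subsets cost ≥ 107. Minimum total cost: 101.

101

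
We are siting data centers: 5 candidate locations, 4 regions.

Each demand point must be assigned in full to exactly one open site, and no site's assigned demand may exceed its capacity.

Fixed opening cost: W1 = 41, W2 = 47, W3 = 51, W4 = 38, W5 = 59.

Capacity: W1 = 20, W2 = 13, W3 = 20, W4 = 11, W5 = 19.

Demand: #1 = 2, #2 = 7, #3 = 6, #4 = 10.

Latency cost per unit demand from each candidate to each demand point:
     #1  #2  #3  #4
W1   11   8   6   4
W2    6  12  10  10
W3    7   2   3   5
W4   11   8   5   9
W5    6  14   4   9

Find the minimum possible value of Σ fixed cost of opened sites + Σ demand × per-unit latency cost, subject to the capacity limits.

Open {W1, W3}; cheapest assignment that respects the capacities:
  W1 (cap 20, load 10): #4 — cost 10×4 = 40
  W3 (cap 20, load 15): #1, #2, #3 — cost 2×7 + 7×2 + 6×3 = 46
  Shipping 86, fixed 92 → total 178.
  Any other capacity-feasible assignment to {W1, W3} ships for at least 86.
Compare {W3, W4}: its best feasible assignment gives total 197.
Compare {W3, W5}: its best feasible assignment gives total 210.
Every other set of open sites that can feasibly serve all demand totals ≥ 197 even under its best assignment. Minimum: 178.

178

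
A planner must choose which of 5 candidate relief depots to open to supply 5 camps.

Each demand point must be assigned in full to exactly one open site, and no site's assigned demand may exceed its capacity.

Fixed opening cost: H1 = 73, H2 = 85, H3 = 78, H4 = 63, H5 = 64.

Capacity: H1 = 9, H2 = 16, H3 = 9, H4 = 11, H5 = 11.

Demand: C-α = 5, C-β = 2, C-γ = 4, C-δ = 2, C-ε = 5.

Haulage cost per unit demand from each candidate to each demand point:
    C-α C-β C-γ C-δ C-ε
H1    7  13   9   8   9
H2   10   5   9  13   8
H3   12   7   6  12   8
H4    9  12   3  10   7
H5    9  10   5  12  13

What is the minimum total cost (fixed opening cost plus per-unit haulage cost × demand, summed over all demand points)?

Open {H1, H4}; cheapest assignment that respects the capacities:
  H1 (cap 9, load 7): C-α, C-δ — cost 5×7 + 2×8 = 51
  H4 (cap 11, load 11): C-β, C-γ, C-ε — cost 2×12 + 4×3 + 5×7 = 71
  Shipping 122, fixed 136 → total 258.
  Any other capacity-feasible assignment to {H1, H4} ships for at least 122.
Compare {H4, H5}: its best feasible assignment gives total 259.
Compare {H3, H4}: its best feasible assignment gives total 272.
Every other set of open sites that can feasibly serve all demand totals ≥ 259 even under its best assignment. Minimum: 258.

258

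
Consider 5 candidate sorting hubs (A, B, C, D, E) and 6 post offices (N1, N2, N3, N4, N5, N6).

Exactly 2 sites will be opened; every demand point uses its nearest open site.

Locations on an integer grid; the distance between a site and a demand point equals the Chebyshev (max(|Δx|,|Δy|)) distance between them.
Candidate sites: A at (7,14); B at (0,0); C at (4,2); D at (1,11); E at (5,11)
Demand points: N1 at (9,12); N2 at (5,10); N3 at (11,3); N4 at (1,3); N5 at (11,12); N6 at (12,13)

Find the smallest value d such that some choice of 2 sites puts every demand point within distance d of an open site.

7

Open {A, C}.
  Farthest demand point is N3 at distance 7 (to C); all others are ≤ 7.
With {C, E} the worst case is 7.
With {A, E} the worst case is 8.
No size-2 selection achieves below 7.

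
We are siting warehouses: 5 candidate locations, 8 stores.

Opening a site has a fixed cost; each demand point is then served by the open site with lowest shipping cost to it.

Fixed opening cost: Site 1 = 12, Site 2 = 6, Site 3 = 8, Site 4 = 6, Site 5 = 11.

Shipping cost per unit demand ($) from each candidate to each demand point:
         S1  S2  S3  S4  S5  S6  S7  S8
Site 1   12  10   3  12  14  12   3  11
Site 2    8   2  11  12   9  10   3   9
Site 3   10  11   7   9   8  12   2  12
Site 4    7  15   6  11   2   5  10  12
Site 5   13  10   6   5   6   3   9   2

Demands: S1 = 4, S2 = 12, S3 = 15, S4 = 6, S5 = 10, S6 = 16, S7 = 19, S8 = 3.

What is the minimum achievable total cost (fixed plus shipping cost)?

Open {Site 1, Site 2, Site 3, Site 4, Site 5}: assign each demand point to its cheapest open site.
  S1→Site 4 4×7=28, S2→Site 2 12×2=24, S3→Site 1 15×3=45, S4→Site 5 6×5=30, S5→Site 4 10×2=20, S6→Site 5 16×3=48, S7→Site 3 19×2=38, S8→Site 5 3×2=6
  shipping cost 239, fixed 43 → total 282.
Compare {Site 1, Site 2, Site 4, Site 5}: shipping cost 258 + fixed 35 = 293.
Compare {Site 2, Site 3, Site 4, Site 5}: shipping cost 284 + fixed 31 = 315.
Compare {Site 1, Site 2, Site 3, Site 5}: shipping cost 283 + fixed 37 = 320.
All other subsets cost ≥ 293. Minimum total cost: 282.

282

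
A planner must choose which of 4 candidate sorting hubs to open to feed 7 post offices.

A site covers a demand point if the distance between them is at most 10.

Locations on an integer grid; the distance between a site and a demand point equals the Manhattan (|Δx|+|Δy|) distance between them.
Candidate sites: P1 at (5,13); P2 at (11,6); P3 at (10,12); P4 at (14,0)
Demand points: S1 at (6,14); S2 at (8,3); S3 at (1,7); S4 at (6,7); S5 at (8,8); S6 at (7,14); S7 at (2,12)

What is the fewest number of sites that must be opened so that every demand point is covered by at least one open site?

Coverage sets (demand points within 10 of each site):
  P1: {S1, S3, S4, S5, S6, S7}
  P2: {S2, S4, S5}
  P3: {S1, S4, S5, S6, S7}
  P4: {S2}
No single site covers all 7 demand points.
But {P1, P2} covers everything, so the minimum is 2.

2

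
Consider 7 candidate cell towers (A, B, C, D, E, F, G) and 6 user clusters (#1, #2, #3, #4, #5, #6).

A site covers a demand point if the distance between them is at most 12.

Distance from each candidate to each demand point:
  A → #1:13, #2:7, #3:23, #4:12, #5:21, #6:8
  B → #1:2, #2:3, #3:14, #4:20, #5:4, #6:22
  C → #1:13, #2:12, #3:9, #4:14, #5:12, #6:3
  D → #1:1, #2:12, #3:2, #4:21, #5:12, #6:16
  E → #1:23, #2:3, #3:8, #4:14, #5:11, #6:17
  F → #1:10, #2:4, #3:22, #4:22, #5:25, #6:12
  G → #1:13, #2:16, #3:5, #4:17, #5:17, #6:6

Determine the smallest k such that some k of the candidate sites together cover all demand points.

2

Coverage sets (demand points within 12 of each site):
  A: {#2, #4, #6}
  B: {#1, #2, #5}
  C: {#2, #3, #5, #6}
  D: {#1, #2, #3, #5}
  E: {#2, #3, #5}
  F: {#1, #2, #6}
  G: {#3, #6}
No single site covers all 6 demand points.
But {A, D} covers everything, so the minimum is 2.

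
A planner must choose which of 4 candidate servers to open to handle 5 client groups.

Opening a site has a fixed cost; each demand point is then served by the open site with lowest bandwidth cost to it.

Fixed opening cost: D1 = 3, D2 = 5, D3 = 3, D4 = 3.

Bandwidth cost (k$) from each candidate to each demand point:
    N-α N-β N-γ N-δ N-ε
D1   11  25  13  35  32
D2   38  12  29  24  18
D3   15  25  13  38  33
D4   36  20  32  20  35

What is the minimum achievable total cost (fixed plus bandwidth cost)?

85

Open {D1, D2, D4}: assign each demand point to its cheapest open site.
  N-α→D1 11, N-β→D2 12, N-γ→D1 13, N-δ→D4 20, N-ε→D2 18
  bandwidth cost 74, fixed 11 → total 85.
Compare {D1, D2}: bandwidth cost 78 + fixed 8 = 86.
Compare {D1, D2, D3, D4}: bandwidth cost 74 + fixed 14 = 88.
Compare {D1, D2, D3}: bandwidth cost 78 + fixed 11 = 89.
All other subsets cost ≥ 86. Minimum total cost: 85.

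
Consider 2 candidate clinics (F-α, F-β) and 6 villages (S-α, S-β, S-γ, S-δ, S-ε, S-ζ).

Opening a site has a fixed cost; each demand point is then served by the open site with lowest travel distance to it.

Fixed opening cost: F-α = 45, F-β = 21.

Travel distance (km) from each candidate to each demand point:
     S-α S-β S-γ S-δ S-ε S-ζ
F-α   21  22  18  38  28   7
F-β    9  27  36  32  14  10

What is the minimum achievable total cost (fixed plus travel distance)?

149

Open {F-β}: assign each demand point to its cheapest open site.
  S-α→F-β 9, S-β→F-β 27, S-γ→F-β 36, S-δ→F-β 32, S-ε→F-β 14, S-ζ→F-β 10
  travel distance 128, fixed 21 → total 149.
Compare {F-α, F-β}: travel distance 102 + fixed 66 = 168.
Compare {F-α}: travel distance 134 + fixed 45 = 179.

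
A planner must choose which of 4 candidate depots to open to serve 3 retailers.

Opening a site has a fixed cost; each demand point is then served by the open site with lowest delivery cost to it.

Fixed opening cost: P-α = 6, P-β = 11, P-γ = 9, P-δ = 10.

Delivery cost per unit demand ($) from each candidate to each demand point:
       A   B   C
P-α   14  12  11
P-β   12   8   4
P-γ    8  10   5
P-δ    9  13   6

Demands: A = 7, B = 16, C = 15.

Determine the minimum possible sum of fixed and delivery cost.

264

Open {P-β, P-γ}: assign each demand point to its cheapest open site.
  A→P-γ 7×8=56, B→P-β 16×8=128, C→P-β 15×4=60
  delivery cost 244, fixed 20 → total 264.
Compare {P-α, P-β, P-γ}: delivery cost 244 + fixed 26 = 270.
Compare {P-β, P-δ}: delivery cost 251 + fixed 21 = 272.
Compare {P-β, P-γ, P-δ}: delivery cost 244 + fixed 30 = 274.
All other subsets cost ≥ 270. Minimum total cost: 264.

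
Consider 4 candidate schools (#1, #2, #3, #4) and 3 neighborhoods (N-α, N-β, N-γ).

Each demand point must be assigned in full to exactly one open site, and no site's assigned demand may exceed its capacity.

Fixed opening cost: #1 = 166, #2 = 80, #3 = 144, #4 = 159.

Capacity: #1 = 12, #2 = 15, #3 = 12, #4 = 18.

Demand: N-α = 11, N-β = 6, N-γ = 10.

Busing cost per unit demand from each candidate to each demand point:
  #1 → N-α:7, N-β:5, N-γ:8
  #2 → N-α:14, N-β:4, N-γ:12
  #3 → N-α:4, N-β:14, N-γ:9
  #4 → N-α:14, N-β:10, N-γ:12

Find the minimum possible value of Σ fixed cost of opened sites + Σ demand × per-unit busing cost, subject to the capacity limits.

Open {#3, #4}; cheapest assignment that respects the capacities:
  #3 (cap 12, load 11): N-α — cost 11×4 = 44
  #4 (cap 18, load 16): N-β, N-γ — cost 6×10 + 10×12 = 180
  Shipping 224, fixed 303 → total 527.
  Any other capacity-feasible assignment to {#3, #4} ships for at least 224.
Compare {#1, #2, #3}: its best feasible assignment gives total 538.
Compare {#2, #3, #4}: its best feasible assignment gives total 571.
Every other set of open sites that can feasibly serve all demand totals ≥ 538 even under its best assignment. Minimum: 527.

527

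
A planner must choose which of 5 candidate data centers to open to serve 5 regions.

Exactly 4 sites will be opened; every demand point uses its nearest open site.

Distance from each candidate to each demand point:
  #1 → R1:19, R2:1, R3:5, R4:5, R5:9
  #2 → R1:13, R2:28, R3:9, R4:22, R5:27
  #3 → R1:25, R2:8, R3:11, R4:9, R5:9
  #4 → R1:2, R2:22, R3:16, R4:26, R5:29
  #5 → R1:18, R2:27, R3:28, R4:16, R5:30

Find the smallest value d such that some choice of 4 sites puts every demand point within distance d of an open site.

Open {#1, #2, #3, #4}.
  Farthest demand point is R5 at distance 9 (to #1); all others are ≤ 9.
With {#1, #2, #4, #5} the worst case is 9.
With {#1, #3, #4, #5} the worst case is 9.
No size-4 selection achieves below 9.

9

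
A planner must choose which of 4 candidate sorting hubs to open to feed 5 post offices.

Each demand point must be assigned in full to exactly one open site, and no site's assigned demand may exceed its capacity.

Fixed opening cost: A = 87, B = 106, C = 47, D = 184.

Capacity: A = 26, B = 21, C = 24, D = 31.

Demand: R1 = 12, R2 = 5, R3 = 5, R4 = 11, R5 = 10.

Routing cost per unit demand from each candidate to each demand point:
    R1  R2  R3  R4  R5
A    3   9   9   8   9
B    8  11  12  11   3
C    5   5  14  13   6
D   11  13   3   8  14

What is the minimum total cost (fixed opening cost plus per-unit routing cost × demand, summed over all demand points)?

Open {A, C}; cheapest assignment that respects the capacities:
  A (cap 26, load 23): R1, R4 — cost 12×3 + 11×8 = 124
  C (cap 24, load 20): R2, R3, R5 — cost 5×5 + 5×14 + 10×6 = 155
  Shipping 279, fixed 134 → total 413.
  Any other capacity-feasible assignment to {A, C} ships for at least 279.
Compare {B, C}: its best feasible assignment gives total 459.
Compare {A, B}: its best feasible assignment gives total 462.
Every other set of open sites that can feasibly serve all demand totals ≥ 459 even under its best assignment. Minimum: 413.

413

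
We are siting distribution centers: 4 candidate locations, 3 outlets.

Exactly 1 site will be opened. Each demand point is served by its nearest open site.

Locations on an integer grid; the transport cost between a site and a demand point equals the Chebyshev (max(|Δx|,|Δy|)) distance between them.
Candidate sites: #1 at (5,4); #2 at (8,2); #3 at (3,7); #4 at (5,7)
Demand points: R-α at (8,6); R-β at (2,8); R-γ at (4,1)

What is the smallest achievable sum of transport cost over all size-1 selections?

Open {#1}.
  R-α→#1 3, R-β→#1 4, R-γ→#1 3  ⇒ total 10.
Compare {#3}: total 12.
Compare {#4}: total 12.
No size-1 selection does better; minimum is 10.

10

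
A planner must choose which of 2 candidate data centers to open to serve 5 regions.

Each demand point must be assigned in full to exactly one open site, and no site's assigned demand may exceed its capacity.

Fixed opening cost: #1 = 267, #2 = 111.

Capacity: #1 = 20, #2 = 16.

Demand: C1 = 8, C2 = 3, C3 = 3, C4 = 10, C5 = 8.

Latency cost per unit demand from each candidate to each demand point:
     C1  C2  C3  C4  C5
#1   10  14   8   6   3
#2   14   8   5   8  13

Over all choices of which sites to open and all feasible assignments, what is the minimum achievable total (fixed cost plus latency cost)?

Open {#1, #2}; cheapest assignment that respects the capacities:
  #1 (cap 20, load 16): C1, C5 — cost 8×10 + 8×3 = 104
  #2 (cap 16, load 16): C2, C3, C4 — cost 3×8 + 3×5 + 10×8 = 119
  Shipping 223, fixed 378 → total 601.
  Any other capacity-feasible assignment to {#1, #2} ships for at least 223.
Total demand is 32 and no other set of sites has combined capacity ≥ 32, so {#1, #2} is the only feasible choice of open sites. Minimum: 601.

601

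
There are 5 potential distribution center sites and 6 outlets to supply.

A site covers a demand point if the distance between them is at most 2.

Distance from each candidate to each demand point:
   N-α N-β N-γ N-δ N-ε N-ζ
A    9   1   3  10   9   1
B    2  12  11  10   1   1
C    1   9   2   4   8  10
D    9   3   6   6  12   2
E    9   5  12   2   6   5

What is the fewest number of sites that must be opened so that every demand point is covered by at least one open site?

4

Coverage sets (demand points within 2 of each site):
  A: {N-β, N-ζ}
  B: {N-α, N-ε, N-ζ}
  C: {N-α, N-γ}
  D: {N-ζ}
  E: {N-δ}
No 3 sites suffice: every size-3 union leaves at least one demand point uncovered.
But {A, B, C, E} covers everything, so the minimum is 4.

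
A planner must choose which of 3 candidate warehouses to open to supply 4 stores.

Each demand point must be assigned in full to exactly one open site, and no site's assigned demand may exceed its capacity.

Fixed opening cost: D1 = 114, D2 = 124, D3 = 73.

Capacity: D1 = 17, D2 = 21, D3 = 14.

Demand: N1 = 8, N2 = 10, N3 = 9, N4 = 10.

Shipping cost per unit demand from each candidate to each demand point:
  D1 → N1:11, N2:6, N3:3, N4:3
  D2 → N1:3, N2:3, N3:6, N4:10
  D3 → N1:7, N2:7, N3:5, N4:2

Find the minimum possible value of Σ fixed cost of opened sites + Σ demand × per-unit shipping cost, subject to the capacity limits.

Open {D1, D2, D3}; cheapest assignment that respects the capacities:
  D1 (cap 17, load 9): N3 — cost 9×3 = 27
  D2 (cap 21, load 18): N1, N2 — cost 8×3 + 10×3 = 54
  D3 (cap 14, load 10): N4 — cost 10×2 = 20
  Shipping 101, fixed 311 → total 412.
  Any other capacity-feasible assignment to {D1, D2, D3} ships for at least 101.
Compare {D1, D2}: its best feasible assignment gives total 483.
Every other set of open sites that can feasibly serve all demand totals ≥ 483 even under its best assignment. Minimum: 412.

412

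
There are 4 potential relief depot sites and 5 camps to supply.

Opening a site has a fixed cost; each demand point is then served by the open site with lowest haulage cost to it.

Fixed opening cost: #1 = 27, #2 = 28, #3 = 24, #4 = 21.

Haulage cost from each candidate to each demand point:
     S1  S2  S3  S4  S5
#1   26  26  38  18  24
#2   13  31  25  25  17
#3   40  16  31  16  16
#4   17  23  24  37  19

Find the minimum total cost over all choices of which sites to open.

Open {#3, #4}: assign each demand point to its cheapest open site.
  S1→#4 17, S2→#3 16, S3→#4 24, S4→#3 16, S5→#3 16
  haulage cost 89, fixed 45 → total 134.
Compare {#2, #3}: haulage cost 86 + fixed 52 = 138.
Compare {#2}: haulage cost 111 + fixed 28 = 139.
Compare {#4}: haulage cost 120 + fixed 21 = 141.
All other subsets cost ≥ 138. Minimum total cost: 134.

134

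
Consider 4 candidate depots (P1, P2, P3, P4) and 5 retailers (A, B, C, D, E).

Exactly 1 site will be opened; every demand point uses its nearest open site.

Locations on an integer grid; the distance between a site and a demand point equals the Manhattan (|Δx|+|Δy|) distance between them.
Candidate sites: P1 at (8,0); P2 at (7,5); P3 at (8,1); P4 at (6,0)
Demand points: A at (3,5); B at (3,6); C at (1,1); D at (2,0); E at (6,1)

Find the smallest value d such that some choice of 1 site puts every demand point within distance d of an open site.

Open {P4}.
  Farthest demand point is B at distance 9 (to P4); all others are ≤ 9.
With {P2} the worst case is 10.
With {P3} the worst case is 10.
No size-1 selection achieves below 9.

9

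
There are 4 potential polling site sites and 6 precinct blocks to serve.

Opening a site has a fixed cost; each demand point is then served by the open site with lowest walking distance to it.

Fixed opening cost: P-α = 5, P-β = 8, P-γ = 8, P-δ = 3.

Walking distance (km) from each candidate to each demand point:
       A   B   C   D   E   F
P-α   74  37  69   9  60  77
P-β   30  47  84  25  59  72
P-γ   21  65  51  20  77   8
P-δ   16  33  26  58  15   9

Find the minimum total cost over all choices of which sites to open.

116

Open {P-α, P-δ}: assign each demand point to its cheapest open site.
  A→P-δ 16, B→P-δ 33, C→P-δ 26, D→P-α 9, E→P-δ 15, F→P-δ 9
  walking distance 108, fixed 8 → total 116.
Compare {P-α, P-γ, P-δ}: walking distance 107 + fixed 16 = 123.
Compare {P-α, P-β, P-δ}: walking distance 108 + fixed 16 = 124.
Compare {P-γ, P-δ}: walking distance 118 + fixed 11 = 129.
All other subsets cost ≥ 123. Minimum total cost: 116.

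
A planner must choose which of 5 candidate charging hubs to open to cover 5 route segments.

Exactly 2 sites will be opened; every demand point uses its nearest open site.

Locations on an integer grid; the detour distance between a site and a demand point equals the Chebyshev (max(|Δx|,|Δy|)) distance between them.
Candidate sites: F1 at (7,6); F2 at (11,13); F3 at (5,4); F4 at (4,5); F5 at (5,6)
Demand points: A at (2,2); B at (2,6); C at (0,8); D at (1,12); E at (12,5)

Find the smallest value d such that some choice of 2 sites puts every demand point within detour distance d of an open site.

6

Open {F1, F3}.
  Farthest demand point is D at detour distance 6 (to F1); all others are ≤ 6.
With {F1, F4} the worst case is 6.
With {F1, F5} the worst case is 6.
No size-2 selection achieves below 6.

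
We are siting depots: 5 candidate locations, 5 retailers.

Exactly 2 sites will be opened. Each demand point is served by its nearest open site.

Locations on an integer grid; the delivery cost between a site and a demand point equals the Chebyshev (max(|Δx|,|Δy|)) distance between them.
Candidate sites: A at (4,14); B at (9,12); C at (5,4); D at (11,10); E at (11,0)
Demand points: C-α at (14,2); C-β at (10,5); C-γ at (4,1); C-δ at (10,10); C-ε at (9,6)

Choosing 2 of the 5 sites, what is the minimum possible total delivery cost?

20

Open {D, E}.
  C-α→E 3, C-β→D 5, C-γ→E 7, C-δ→D 1, C-ε→D 4  ⇒ total 20.
Compare {C, D}: total 21.
Compare {C, E}: total 21.
No size-2 selection does better; minimum is 20.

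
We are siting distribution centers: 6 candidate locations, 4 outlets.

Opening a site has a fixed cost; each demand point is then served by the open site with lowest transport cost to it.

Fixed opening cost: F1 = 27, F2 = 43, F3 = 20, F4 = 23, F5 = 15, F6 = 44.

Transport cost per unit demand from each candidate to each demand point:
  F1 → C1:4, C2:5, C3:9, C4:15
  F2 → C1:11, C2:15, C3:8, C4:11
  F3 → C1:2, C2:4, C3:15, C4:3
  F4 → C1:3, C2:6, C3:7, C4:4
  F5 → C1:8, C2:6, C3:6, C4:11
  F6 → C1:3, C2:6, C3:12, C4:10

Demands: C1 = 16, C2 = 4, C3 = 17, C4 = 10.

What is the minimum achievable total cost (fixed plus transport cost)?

Open {F3, F5}: assign each demand point to its cheapest open site.
  C1→F3 16×2=32, C2→F3 4×4=16, C3→F5 17×6=102, C4→F3 10×3=30
  transport cost 180, fixed 35 → total 215.
Compare {F3, F4, F5}: transport cost 180 + fixed 58 = 238.
Compare {F3, F4}: transport cost 197 + fixed 43 = 240.
Compare {F1, F3, F5}: transport cost 180 + fixed 62 = 242.
All other subsets cost ≥ 238. Minimum total cost: 215.

215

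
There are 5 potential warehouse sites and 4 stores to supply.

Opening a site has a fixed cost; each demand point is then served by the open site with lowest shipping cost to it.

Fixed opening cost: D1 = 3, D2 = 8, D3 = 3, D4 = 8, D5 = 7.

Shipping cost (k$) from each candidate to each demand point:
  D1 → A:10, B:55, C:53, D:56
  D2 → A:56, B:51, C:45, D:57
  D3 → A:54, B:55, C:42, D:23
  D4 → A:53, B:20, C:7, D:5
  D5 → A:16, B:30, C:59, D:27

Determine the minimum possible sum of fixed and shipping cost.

53

Open {D1, D4}: assign each demand point to its cheapest open site.
  A→D1 10, B→D4 20, C→D4 7, D→D4 5
  shipping cost 42, fixed 11 → total 53.
Compare {D1, D3, D4}: shipping cost 42 + fixed 14 = 56.
Compare {D1, D4, D5}: shipping cost 42 + fixed 18 = 60.
Compare {D1, D2, D4}: shipping cost 42 + fixed 19 = 61.
All other subsets cost ≥ 56. Minimum total cost: 53.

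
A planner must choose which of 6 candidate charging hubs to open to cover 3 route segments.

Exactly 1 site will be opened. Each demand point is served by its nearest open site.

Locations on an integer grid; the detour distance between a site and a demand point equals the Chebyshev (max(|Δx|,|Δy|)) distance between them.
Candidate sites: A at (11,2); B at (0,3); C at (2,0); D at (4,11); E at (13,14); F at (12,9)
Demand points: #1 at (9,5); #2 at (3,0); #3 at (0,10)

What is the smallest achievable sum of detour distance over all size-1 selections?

Open {C}.
  #1→C 7, #2→C 1, #3→C 10  ⇒ total 18.
Compare {B}: total 19.
Compare {D}: total 21.
No size-1 selection does better; minimum is 18.

18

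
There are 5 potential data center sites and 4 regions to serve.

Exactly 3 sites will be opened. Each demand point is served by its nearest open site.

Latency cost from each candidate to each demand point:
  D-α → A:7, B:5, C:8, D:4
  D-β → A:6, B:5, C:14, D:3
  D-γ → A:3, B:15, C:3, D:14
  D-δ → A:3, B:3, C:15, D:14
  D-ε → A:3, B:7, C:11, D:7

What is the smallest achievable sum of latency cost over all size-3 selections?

12

Open {D-β, D-γ, D-δ}.
  A→D-γ 3, B→D-δ 3, C→D-γ 3, D→D-β 3  ⇒ total 12.
Compare {D-α, D-γ, D-δ}: total 13.
Compare {D-α, D-β, D-γ}: total 14.
No size-3 selection does better; minimum is 12.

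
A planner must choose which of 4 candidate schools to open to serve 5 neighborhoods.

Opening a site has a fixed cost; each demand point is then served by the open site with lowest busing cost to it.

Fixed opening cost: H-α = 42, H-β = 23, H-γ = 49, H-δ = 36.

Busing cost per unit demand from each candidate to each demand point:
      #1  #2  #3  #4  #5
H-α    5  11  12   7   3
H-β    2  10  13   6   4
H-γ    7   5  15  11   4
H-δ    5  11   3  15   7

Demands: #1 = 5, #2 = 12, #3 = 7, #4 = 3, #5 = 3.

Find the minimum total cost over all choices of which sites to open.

229

Open {H-β, H-γ, H-δ}: assign each demand point to its cheapest open site.
  #1→H-β 5×2=10, #2→H-γ 12×5=60, #3→H-δ 7×3=21, #4→H-β 3×6=18, #5→H-β 3×4=12
  busing cost 121, fixed 108 → total 229.
Compare {H-γ, H-δ}: busing cost 151 + fixed 85 = 236.
Compare {H-β, H-δ}: busing cost 181 + fixed 59 = 240.
Compare {H-β, H-γ}: busing cost 191 + fixed 72 = 263.
All other subsets cost ≥ 236. Minimum total cost: 229.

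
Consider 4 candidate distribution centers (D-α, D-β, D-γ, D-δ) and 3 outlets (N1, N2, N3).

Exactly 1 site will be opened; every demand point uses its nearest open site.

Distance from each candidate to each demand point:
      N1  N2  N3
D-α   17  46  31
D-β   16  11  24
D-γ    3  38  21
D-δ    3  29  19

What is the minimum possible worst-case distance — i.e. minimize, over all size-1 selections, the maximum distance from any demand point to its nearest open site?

24

Open {D-β}.
  Farthest demand point is N3 at distance 24 (to D-β); all others are ≤ 24.
With {D-δ} the worst case is 29.
With {D-γ} the worst case is 38.
No size-1 selection achieves below 24.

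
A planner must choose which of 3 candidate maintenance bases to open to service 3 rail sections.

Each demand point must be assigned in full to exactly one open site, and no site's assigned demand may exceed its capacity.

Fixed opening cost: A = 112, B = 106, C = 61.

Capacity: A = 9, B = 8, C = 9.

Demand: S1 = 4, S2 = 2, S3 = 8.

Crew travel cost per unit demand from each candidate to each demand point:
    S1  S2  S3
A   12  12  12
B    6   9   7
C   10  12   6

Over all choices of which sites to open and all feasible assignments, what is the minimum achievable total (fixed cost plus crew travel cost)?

Open {B, C}; cheapest assignment that respects the capacities:
  B (cap 8, load 6): S1, S2 — cost 4×6 + 2×9 = 42
  C (cap 9, load 8): S3 — cost 8×6 = 48
  Shipping 90, fixed 167 → total 257.
  Any other capacity-feasible assignment to {B, C} ships for at least 90.
Compare {A, C}: its best feasible assignment gives total 293.
Compare {A, B}: its best feasible assignment gives total 346.
Every other set of open sites that can feasibly serve all demand totals ≥ 293 even under its best assignment. Minimum: 257.

257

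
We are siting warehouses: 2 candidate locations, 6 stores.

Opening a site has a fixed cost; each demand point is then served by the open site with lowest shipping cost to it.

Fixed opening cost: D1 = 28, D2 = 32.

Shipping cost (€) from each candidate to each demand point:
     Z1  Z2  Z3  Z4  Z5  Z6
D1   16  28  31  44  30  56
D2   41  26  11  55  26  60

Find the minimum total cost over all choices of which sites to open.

233

Open {D1}: assign each demand point to its cheapest open site.
  Z1→D1 16, Z2→D1 28, Z3→D1 31, Z4→D1 44, Z5→D1 30, Z6→D1 56
  shipping cost 205, fixed 28 → total 233.
Compare {D1, D2}: shipping cost 179 + fixed 60 = 239.
Compare {D2}: shipping cost 219 + fixed 32 = 251.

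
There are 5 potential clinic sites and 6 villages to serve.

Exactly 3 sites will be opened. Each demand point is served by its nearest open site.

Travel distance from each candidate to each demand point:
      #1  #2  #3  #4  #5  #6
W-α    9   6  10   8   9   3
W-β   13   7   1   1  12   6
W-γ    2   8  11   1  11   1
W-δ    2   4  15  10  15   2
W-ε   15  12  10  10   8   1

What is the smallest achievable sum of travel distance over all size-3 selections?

Open {W-β, W-δ, W-ε}.
  #1→W-δ 2, #2→W-δ 4, #3→W-β 1, #4→W-β 1, #5→W-ε 8, #6→W-ε 1  ⇒ total 17.
Compare {W-α, W-β, W-δ}: total 19.
Compare {W-α, W-β, W-γ}: total 20.
No size-3 selection does better; minimum is 17.

17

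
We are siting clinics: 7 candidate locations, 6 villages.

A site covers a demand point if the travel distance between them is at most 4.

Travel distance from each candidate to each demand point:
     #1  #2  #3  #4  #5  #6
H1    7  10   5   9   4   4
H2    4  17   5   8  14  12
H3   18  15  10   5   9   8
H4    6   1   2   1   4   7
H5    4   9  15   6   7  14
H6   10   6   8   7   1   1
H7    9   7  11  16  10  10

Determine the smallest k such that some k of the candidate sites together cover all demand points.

Coverage sets (demand points within 4 of each site):
  H1: {#5, #6}
  H2: {#1}
  H3: {}
  H4: {#2, #3, #4, #5}
  H5: {#1}
  H6: {#5, #6}
  H7: {}
No 2 sites suffice: every size-2 union leaves at least one demand point uncovered.
But {H1, H2, H4} covers everything, so the minimum is 3.

3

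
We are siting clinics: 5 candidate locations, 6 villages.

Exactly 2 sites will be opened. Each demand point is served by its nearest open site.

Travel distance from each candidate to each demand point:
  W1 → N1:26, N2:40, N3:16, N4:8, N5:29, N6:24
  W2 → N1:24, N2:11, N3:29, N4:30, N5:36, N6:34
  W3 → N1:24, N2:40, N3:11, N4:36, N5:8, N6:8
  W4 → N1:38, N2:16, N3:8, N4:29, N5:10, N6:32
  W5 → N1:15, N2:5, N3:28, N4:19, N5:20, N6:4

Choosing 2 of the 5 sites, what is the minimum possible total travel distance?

Open {W4, W5}.
  N1→W5 15, N2→W5 5, N3→W4 8, N4→W5 19, N5→W4 10, N6→W5 4  ⇒ total 61.
Compare {W3, W5}: total 62.
Compare {W1, W5}: total 68.
No size-2 selection does better; minimum is 61.

61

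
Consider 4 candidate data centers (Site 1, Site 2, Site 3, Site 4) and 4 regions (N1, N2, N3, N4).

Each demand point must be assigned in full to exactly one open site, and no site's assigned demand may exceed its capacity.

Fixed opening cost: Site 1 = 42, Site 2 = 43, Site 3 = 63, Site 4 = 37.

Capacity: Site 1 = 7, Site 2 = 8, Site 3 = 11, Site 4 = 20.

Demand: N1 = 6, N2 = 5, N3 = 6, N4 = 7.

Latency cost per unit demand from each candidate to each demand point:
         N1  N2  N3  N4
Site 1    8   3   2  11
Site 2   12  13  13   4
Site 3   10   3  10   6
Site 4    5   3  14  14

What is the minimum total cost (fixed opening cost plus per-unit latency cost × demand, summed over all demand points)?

207

Open {Site 1, Site 2, Site 4}; cheapest assignment that respects the capacities:
  Site 1 (cap 7, load 6): N3 — cost 6×2 = 12
  Site 2 (cap 8, load 7): N4 — cost 7×4 = 28
  Site 4 (cap 20, load 11): N1, N2 — cost 6×5 + 5×3 = 45
  Shipping 85, fixed 122 → total 207.
  Any other capacity-feasible assignment to {Site 1, Site 2, Site 4} ships for at least 85.
Compare {Site 1, Site 4}: its best feasible assignment gives total 234.
Compare {Site 2, Site 4}: its best feasible assignment gives total 237.
Every other set of open sites that can feasibly serve all demand totals ≥ 234 even under its best assignment. Minimum: 207.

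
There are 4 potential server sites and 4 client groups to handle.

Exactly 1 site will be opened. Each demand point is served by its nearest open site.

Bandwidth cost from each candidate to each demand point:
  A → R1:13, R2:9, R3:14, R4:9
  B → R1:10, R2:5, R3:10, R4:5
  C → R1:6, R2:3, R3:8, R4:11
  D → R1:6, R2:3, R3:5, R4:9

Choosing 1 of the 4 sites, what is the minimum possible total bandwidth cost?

Open {D}.
  R1→D 6, R2→D 3, R3→D 5, R4→D 9  ⇒ total 23.
Compare {C}: total 28.
Compare {B}: total 30.
No size-1 selection does better; minimum is 23.

23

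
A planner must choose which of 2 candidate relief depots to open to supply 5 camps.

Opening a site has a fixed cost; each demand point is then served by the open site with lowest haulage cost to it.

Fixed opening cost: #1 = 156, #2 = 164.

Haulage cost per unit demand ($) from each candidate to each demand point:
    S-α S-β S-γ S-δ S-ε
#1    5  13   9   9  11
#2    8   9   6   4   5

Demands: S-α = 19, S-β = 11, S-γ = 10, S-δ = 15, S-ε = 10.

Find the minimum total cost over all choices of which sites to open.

585

Open {#2}: assign each demand point to its cheapest open site.
  S-α→#2 19×8=152, S-β→#2 11×9=99, S-γ→#2 10×6=60, S-δ→#2 15×4=60, S-ε→#2 10×5=50
  haulage cost 421, fixed 164 → total 585.
Compare {#1, #2}: haulage cost 364 + fixed 320 = 684.
Compare {#1}: haulage cost 573 + fixed 156 = 729.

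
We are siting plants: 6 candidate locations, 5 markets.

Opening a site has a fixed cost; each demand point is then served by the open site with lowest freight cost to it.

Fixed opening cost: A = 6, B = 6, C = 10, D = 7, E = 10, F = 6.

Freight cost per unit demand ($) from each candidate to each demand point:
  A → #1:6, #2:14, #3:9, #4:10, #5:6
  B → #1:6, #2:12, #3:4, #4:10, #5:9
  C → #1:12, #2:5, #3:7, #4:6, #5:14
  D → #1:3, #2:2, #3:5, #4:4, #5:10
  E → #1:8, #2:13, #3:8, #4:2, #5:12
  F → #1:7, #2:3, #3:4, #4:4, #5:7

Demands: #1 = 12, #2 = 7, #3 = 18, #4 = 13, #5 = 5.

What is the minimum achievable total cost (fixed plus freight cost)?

206

Open {D, E, F}: assign each demand point to its cheapest open site.
  #1→D 12×3=36, #2→D 7×2=14, #3→F 18×4=72, #4→E 13×2=26, #5→F 5×7=35
  freight cost 183, fixed 23 → total 206.
Compare {A, B, D, E}: freight cost 178 + fixed 29 = 207.
Compare {A, D, E, F}: freight cost 178 + fixed 29 = 207.
Compare {B, D, E, F}: freight cost 183 + fixed 29 = 212.
All other subsets cost ≥ 207. Minimum total cost: 206.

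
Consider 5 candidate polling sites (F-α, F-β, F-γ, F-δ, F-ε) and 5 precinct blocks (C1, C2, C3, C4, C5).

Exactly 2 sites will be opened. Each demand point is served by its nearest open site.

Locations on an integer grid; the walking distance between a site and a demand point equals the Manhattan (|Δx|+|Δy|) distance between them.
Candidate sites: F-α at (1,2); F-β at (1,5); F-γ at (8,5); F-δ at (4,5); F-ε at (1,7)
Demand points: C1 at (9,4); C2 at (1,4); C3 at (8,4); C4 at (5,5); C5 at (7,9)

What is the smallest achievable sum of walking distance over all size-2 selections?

Open {F-β, F-γ}.
  C1→F-γ 2, C2→F-β 1, C3→F-γ 1, C4→F-γ 3, C5→F-γ 5  ⇒ total 12.
Compare {F-α, F-γ}: total 13.
Compare {F-γ, F-δ}: total 13.
No size-2 selection does better; minimum is 12.

12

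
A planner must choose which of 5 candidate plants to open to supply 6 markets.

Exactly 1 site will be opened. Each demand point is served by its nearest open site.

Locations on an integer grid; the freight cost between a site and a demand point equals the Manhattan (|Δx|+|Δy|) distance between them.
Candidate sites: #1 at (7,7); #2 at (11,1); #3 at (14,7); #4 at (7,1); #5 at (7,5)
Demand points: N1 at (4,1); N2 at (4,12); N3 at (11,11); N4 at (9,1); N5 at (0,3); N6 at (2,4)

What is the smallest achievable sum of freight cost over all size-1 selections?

48

Open {#5}.
  N1→#5 7, N2→#5 10, N3→#5 10, N4→#5 6, N5→#5 9, N6→#5 6  ⇒ total 48.
Compare {#4}: total 50.
Compare {#1}: total 52.
No size-1 selection does better; minimum is 48.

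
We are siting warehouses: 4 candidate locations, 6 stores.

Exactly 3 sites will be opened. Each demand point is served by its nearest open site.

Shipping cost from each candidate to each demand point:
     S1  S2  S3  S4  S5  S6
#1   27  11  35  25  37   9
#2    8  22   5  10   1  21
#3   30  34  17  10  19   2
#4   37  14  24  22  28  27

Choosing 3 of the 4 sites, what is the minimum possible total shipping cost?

37

Open {#1, #2, #3}.
  S1→#2 8, S2→#1 11, S3→#2 5, S4→#2 10, S5→#2 1, S6→#3 2  ⇒ total 37.
Compare {#2, #3, #4}: total 40.
Compare {#1, #2, #4}: total 44.
No size-3 selection does better; minimum is 37.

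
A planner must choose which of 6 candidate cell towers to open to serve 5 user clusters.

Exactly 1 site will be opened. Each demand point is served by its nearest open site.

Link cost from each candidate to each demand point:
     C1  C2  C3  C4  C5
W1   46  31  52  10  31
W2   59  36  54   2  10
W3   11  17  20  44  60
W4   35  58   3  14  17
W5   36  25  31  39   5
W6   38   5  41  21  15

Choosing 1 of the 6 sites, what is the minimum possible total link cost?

120

Open {W6}.
  C1→W6 38, C2→W6 5, C3→W6 41, C4→W6 21, C5→W6 15  ⇒ total 120.
Compare {W4}: total 127.
Compare {W5}: total 136.
No size-1 selection does better; minimum is 120.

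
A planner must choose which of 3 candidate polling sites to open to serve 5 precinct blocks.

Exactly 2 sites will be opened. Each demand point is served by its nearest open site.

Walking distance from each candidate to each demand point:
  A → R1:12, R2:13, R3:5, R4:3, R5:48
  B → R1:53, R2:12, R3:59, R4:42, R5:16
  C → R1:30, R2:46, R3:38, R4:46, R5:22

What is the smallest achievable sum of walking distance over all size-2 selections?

48

Open {A, B}.
  R1→A 12, R2→B 12, R3→A 5, R4→A 3, R5→B 16  ⇒ total 48.
Compare {A, C}: total 55.
Compare {B, C}: total 138.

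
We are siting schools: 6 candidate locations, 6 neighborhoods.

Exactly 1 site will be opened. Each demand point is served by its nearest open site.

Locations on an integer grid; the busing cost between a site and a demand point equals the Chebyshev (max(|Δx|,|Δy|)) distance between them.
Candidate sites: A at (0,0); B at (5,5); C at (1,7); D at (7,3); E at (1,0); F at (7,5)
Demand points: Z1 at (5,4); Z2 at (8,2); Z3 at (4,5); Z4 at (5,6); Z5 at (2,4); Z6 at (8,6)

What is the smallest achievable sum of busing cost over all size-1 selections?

Open {B}.
  Z1→B 1, Z2→B 3, Z3→B 1, Z4→B 1, Z5→B 3, Z6→B 3  ⇒ total 12.
Compare {F}: total 16.
Compare {D}: total 17.
No size-1 selection does better; minimum is 12.

12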